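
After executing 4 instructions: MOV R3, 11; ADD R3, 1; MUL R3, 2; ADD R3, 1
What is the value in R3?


Register state trace:
  MOV R3, 11  → R3 = 11
  ADD R3, 1  → R3 = 11 + 1 = 12
  MUL R3, 2  → R3 = 12 * 2 = 24
  ADD R3, 1  → R3 = 24 + 1 = 25
Final: R3 = 25

25


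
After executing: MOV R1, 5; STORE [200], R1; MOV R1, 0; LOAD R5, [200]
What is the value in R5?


Register and memory trace:
  MOV R1, 5  → R1 = 5
  STORE [200], R1  → mem[200] = 5
  MOV R1, 0  → R1 = 0
  LOAD R5, [200]  → R5 = mem[200] = 5
Final: R5 = 5

5


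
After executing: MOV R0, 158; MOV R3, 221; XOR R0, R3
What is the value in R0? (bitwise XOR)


Register state trace:
  MOV R0, 158  → R0 = 158 (0b10011110)
  MOV R3, 221  → R3 = 221 (0b11011101)
  XOR R0, R3  → R0 = 158 XOR 221 = 67 (0b01000011)
Final: R0 = 67

67


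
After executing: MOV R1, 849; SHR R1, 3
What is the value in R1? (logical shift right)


Register state trace:
  MOV R1, 849  → R1 = 849
  SHR R1, 3  → R1 = 849 >> 3 = 849 // 2^3 = 106
Final: R1 = 106

106


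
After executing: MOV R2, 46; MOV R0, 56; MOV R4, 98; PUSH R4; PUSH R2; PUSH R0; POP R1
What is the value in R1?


Stack trace (top is rightmost):
  MOV R2, 46  → R2 = 46
  MOV R0, 56  → R0 = 56
  MOV R4, 98  → R4 = 98
  PUSH R4  → stack: [98]
  PUSH R2  → stack: [98, 46]
  PUSH R0  → stack: [98, 46, 56]
  POP R1  → R1 = 56, stack: [98, 46]
Final: R1 = 56

56


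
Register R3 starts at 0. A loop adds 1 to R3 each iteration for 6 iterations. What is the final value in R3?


Starting value: R3 = 0
  Iter 1: R3 = 0 + 1 = 1
  Iter 2: R3 = 1 + 1 = 2
  Iter 3: R3 = 2 + 1 = 3
  Iter 4: R3 = 3 + 1 = 4
  Iter 5: R3 = 4 + 1 = 5
  Iter 6: R3 = 5 + 1 = 6
Final: R3 = 6

6


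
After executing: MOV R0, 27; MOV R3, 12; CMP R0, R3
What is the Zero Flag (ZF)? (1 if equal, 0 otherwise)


Register state trace:
  MOV R0, 27  → R0 = 27
  MOV R3, 12  → R3 = 12
  CMP R0, R3  → computes 27 - 12 = 15
  Result is nonzero, so values are not equal
ZF = 0

0


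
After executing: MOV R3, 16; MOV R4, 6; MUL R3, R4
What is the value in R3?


Register state trace:
  MOV R3, 16  → R3 = 16
  MOV R4, 6  → R4 = 6
  MUL R3, R4  → R3 = 16 * 6 = 96
Final: R3 = 96

96


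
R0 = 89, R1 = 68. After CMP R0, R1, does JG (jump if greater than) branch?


Trace:
  R0 = 89, R1 = 68
  CMP R0, R1  → compares 89 vs 68
  JG checks: is 89 greater than 68?
  89 > 68, so condition is true
Branch taken: Yes

Yes


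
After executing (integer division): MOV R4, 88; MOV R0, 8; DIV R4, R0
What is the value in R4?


Register state trace:
  MOV R4, 88  → R4 = 88
  MOV R0, 8  → R0 = 8
  DIV R4, R0  → R4 = 88 // 8 = 11
Final: R4 = 11

11


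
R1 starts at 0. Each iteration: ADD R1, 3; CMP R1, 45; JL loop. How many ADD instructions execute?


Loop trace (R1 starts at 0, target 45, step 3):
  ADD #1: R1 = 0 + 3 = 3  → 3 < 45, loop
  ADD #2: R1 = 3 + 3 = 6  → 6 < 45, loop
  ADD #3: R1 = 6 + 3 = 9  → 9 < 45, loop
  ADD #4: R1 = 9 + 3 = 12  → 12 < 45, loop
  ADD #5: R1 = 12 + 3 = 15  → 15 < 45, loop
  ADD #6: R1 = 15 + 3 = 18  → 18 < 45, loop
  ADD #7: R1 = 18 + 3 = 21  → 21 < 45, loop
  ADD #8: R1 = 21 + 3 = 24  → 24 < 45, loop
  ADD #9: R1 = 24 + 3 = 27  → 27 < 45, loop
  ADD #10: R1 = 27 + 3 = 30  → 30 < 45, loop
  ADD #11: R1 = 30 + 3 = 33  → 33 < 45, loop
  ADD #12: R1 = 33 + 3 = 36  → 36 < 45, loop
  ADD #13: R1 = 36 + 3 = 39  → 39 < 45, loop
  ADD #14: R1 = 39 + 3 = 42  → 42 < 45, loop
  ADD #15: R1 = 42 + 3 = 45  → 45 >= 45, exit
Total ADD instructions: 15

15


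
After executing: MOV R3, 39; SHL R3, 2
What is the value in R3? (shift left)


Register state trace:
  MOV R3, 39  → R3 = 39
  SHL R3, 2  → R3 = 39 << 2 = 39 * 2^2 = 156
Final: R3 = 156

156


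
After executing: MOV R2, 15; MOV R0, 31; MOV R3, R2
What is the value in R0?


Register state trace:
  MOV R2, 15  → R2 = 15
  MOV R0, 31  → R0 = 31
  MOV R3, R2  → R3 = 15
Final: R0 = 31

31


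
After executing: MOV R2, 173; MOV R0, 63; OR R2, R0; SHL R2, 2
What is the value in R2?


Register state trace:
  MOV R2, 173  → R2 = 173 (0b10101101)
  MOV R0, 63  → R0 = 63 (0b00111111)
  OR R2, R0  → R2 = 173 OR 63 = 191 (0b10111111)
  SHL R2, 2  → R2 = 191 << 2 = 764
Final: R2 = 764

764


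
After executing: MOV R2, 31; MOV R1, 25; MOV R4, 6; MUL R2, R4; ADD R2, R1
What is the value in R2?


Register state trace:
  MOV R2, 31  → R2 = 31
  MOV R1, 25  → R1 = 25
  MOV R4, 6  → R4 = 6
  MUL R2, R4  → R2 = 31 * 6 = 186
  ADD R2, R1  → R2 = 186 + 25 = 211
Final: R2 = 211

211


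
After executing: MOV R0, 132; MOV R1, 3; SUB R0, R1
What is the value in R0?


Register state trace:
  MOV R0, 132  → R0 = 132
  MOV R1, 3  → R1 = 3
  SUB R0, R1  → R0 = 132 - 3 = 129
Final: R0 = 129

129


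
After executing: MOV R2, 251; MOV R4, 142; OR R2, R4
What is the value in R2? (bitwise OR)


Register state trace:
  MOV R2, 251  → R2 = 251 (0b11111011)
  MOV R4, 142  → R4 = 142 (0b10001110)
  OR R2, R4   → R2 = 251 OR 142 = 255 (0b11111111)
Final: R2 = 255

255


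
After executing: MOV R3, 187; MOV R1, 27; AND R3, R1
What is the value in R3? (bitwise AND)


Register state trace:
  MOV R3, 187  → R3 = 187 (0b10111011)
  MOV R1, 27  → R1 = 27 (0b00011011)
  AND R3, R1  → R3 = 187 AND 27 = 27 (0b00011011)
Final: R3 = 27

27


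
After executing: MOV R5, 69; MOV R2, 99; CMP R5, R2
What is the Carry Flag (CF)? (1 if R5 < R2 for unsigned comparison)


Register state trace:
  MOV R5, 69  → R5 = 69
  MOV R2, 99  → R2 = 99
  CMP R5, R2  → unsigned 69 - 99: borrow occurs
  69 < 99, so CF = 1
CF = 1

1


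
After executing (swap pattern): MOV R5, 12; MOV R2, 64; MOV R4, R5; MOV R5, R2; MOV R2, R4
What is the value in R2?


Register state trace (swap pattern):
  MOV R5, 12  → R5 = 12
  MOV R2, 64  → R2 = 64
  MOV R4, R5  → R4 = 12  (save R5)
  MOV R5, R2  → R5 = 64  (R5 gets R2's value)
  MOV R2, R4  → R2 = 12  (R2 gets saved value)
Final: R2 = 12

12


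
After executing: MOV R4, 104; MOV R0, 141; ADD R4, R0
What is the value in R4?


Register state trace:
  MOV R4, 104  → R4 = 104
  MOV R0, 141  → R0 = 141
  ADD R4, R0  → R4 = 104 + 141 = 245
Final: R4 = 245

245


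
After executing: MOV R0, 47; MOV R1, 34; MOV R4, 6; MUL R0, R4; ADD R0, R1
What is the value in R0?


Register state trace:
  MOV R0, 47  → R0 = 47
  MOV R1, 34  → R1 = 34
  MOV R4, 6  → R4 = 6
  MUL R0, R4  → R0 = 47 * 6 = 282
  ADD R0, R1  → R0 = 282 + 34 = 316
Final: R0 = 316

316


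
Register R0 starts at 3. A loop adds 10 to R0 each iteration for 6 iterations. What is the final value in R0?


Starting value: R0 = 3
  Iter 1: R0 = 3 + 10 = 13
  Iter 2: R0 = 13 + 10 = 23
  Iter 3: R0 = 23 + 10 = 33
  Iter 4: R0 = 33 + 10 = 43
  Iter 5: R0 = 43 + 10 = 53
  Iter 6: R0 = 53 + 10 = 63
Final: R0 = 63

63


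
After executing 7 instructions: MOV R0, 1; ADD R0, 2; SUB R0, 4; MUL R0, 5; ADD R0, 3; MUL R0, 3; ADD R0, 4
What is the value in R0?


Register state trace:
  MOV R0, 1  → R0 = 1
  ADD R0, 2  → R0 = 1 + 2 = 3
  SUB R0, 4  → R0 = 3 - 4 = -1
  MUL R0, 5  → R0 = -1 * 5 = -5
  ADD R0, 3  → R0 = -5 + 3 = -2
  MUL R0, 3  → R0 = -2 * 3 = -6
  ADD R0, 4  → R0 = -6 + 4 = -2
Final: R0 = -2

-2


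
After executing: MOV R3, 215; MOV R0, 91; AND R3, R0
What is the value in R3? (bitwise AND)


Register state trace:
  MOV R3, 215  → R3 = 215 (0b11010111)
  MOV R0, 91  → R0 = 91 (0b01011011)
  AND R3, R0  → R3 = 215 AND 91 = 83 (0b01010011)
Final: R3 = 83

83


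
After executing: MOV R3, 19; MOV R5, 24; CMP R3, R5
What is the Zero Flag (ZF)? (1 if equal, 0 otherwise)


Register state trace:
  MOV R3, 19  → R3 = 19
  MOV R5, 24  → R5 = 24
  CMP R3, R5  → computes 19 - 24 = -5
  Result is nonzero, so values are not equal
ZF = 0

0


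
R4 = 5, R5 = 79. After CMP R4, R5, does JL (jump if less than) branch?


Trace:
  R4 = 5, R5 = 79
  CMP R4, R5  → compares 5 vs 79
  JL checks: is 5 less than 79?
  5 < 79, so condition is true
Branch taken: Yes

Yes


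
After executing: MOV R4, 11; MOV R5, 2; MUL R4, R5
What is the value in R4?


Register state trace:
  MOV R4, 11  → R4 = 11
  MOV R5, 2  → R5 = 2
  MUL R4, R5  → R4 = 11 * 2 = 22
Final: R4 = 22

22


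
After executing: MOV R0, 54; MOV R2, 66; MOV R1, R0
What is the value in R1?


Register state trace:
  MOV R0, 54  → R0 = 54
  MOV R2, 66  → R2 = 66
  MOV R1, R0  → R1 = 54
Final: R1 = 54

54


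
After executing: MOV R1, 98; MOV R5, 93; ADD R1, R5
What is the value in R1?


Register state trace:
  MOV R1, 98  → R1 = 98
  MOV R5, 93  → R5 = 93
  ADD R1, R5  → R1 = 98 + 93 = 191
Final: R1 = 191

191


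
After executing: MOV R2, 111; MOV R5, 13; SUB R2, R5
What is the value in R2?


Register state trace:
  MOV R2, 111  → R2 = 111
  MOV R5, 13  → R5 = 13
  SUB R2, R5  → R2 = 111 - 13 = 98
Final: R2 = 98

98


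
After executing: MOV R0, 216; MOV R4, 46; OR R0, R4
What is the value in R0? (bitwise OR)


Register state trace:
  MOV R0, 216  → R0 = 216 (0b11011000)
  MOV R4, 46  → R4 = 46 (0b00101110)
  OR R0, R4   → R0 = 216 OR 46 = 254 (0b11111110)
Final: R0 = 254

254


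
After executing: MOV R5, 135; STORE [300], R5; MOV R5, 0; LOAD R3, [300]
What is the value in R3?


Register and memory trace:
  MOV R5, 135  → R5 = 135
  STORE [300], R5  → mem[300] = 135
  MOV R5, 0  → R5 = 0
  LOAD R3, [300]  → R3 = mem[300] = 135
Final: R3 = 135

135


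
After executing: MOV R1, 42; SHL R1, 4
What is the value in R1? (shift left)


Register state trace:
  MOV R1, 42  → R1 = 42
  SHL R1, 4  → R1 = 42 << 4 = 42 * 2^4 = 672
Final: R1 = 672

672


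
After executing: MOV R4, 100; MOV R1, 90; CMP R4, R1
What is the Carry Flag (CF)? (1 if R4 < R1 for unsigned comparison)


Register state trace:
  MOV R4, 100  → R4 = 100
  MOV R1, 90  → R1 = 90
  CMP R4, R1  → unsigned 100 - 90: no borrow
  100 >= 90, so CF = 0
CF = 0

0


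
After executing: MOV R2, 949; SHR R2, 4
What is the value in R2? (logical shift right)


Register state trace:
  MOV R2, 949  → R2 = 949
  SHR R2, 4  → R2 = 949 >> 4 = 949 // 2^4 = 59
Final: R2 = 59

59


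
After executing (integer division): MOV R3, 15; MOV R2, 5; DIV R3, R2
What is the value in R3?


Register state trace:
  MOV R3, 15  → R3 = 15
  MOV R2, 5  → R2 = 5
  DIV R3, R2  → R3 = 15 // 5 = 3
Final: R3 = 3

3


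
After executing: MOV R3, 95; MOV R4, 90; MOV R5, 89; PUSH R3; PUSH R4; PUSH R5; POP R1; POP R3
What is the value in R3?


Stack trace (top is rightmost):
  MOV R3, 95  → R3 = 95
  MOV R4, 90  → R4 = 90
  MOV R5, 89  → R5 = 89
  PUSH R3  → stack: [95]
  PUSH R4  → stack: [95, 90]
  PUSH R5  → stack: [95, 90, 89]
  POP R1  → R1 = 89, stack: [95, 90]
  POP R3  → R3 = 90, stack: [95]
Final: R3 = 90

90


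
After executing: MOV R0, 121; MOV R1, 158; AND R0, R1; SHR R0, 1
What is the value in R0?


Register state trace:
  MOV R0, 121  → R0 = 121 (0b01111001)
  MOV R1, 158  → R1 = 158 (0b10011110)
  AND R0, R1  → R0 = 121 AND 158 = 24 (0b00011000)
  SHR R0, 1  → R0 = 24 >> 1 = 12
Final: R0 = 12

12


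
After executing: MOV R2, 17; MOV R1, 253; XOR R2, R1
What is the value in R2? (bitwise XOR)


Register state trace:
  MOV R2, 17  → R2 = 17 (0b00010001)
  MOV R1, 253  → R1 = 253 (0b11111101)
  XOR R2, R1  → R2 = 17 XOR 253 = 236 (0b11101100)
Final: R2 = 236

236


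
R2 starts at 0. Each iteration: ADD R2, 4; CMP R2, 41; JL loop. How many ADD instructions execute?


Loop trace (R2 starts at 0, target 41, step 4):
  ADD #1: R2 = 0 + 4 = 4  → 4 < 41, loop
  ADD #2: R2 = 4 + 4 = 8  → 8 < 41, loop
  ADD #3: R2 = 8 + 4 = 12  → 12 < 41, loop
  ADD #4: R2 = 12 + 4 = 16  → 16 < 41, loop
  ADD #5: R2 = 16 + 4 = 20  → 20 < 41, loop
  ADD #6: R2 = 20 + 4 = 24  → 24 < 41, loop
  ADD #7: R2 = 24 + 4 = 28  → 28 < 41, loop
  ADD #8: R2 = 28 + 4 = 32  → 32 < 41, loop
  ADD #9: R2 = 32 + 4 = 36  → 36 < 41, loop
  ADD #10: R2 = 36 + 4 = 40  → 40 < 41, loop
  ADD #11: R2 = 40 + 4 = 44  → 44 >= 41, exit
Total ADD instructions: 11

11


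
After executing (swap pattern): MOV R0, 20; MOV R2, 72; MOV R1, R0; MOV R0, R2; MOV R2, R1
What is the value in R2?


Register state trace (swap pattern):
  MOV R0, 20  → R0 = 20
  MOV R2, 72  → R2 = 72
  MOV R1, R0  → R1 = 20  (save R0)
  MOV R0, R2  → R0 = 72  (R0 gets R2's value)
  MOV R2, R1  → R2 = 20  (R2 gets saved value)
Final: R2 = 20

20


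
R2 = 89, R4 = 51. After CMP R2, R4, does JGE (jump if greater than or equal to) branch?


Trace:
  R2 = 89, R4 = 51
  CMP R2, R4  → compares 89 vs 51
  JGE checks: is 89 greater than or equal to 51?
  89 > 51, so condition is true
Branch taken: Yes

Yes


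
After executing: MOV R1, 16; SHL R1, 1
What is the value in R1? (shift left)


Register state trace:
  MOV R1, 16  → R1 = 16
  SHL R1, 1  → R1 = 16 << 1 = 16 * 2^1 = 32
Final: R1 = 32

32


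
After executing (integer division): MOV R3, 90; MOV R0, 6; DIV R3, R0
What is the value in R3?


Register state trace:
  MOV R3, 90  → R3 = 90
  MOV R0, 6  → R0 = 6
  DIV R3, R0  → R3 = 90 // 6 = 15
Final: R3 = 15

15


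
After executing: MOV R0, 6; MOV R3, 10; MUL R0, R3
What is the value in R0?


Register state trace:
  MOV R0, 6  → R0 = 6
  MOV R3, 10  → R3 = 10
  MUL R0, R3  → R0 = 6 * 10 = 60
Final: R0 = 60

60


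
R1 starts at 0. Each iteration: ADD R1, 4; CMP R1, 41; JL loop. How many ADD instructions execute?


Loop trace (R1 starts at 0, target 41, step 4):
  ADD #1: R1 = 0 + 4 = 4  → 4 < 41, loop
  ADD #2: R1 = 4 + 4 = 8  → 8 < 41, loop
  ADD #3: R1 = 8 + 4 = 12  → 12 < 41, loop
  ADD #4: R1 = 12 + 4 = 16  → 16 < 41, loop
  ADD #5: R1 = 16 + 4 = 20  → 20 < 41, loop
  ADD #6: R1 = 20 + 4 = 24  → 24 < 41, loop
  ADD #7: R1 = 24 + 4 = 28  → 28 < 41, loop
  ADD #8: R1 = 28 + 4 = 32  → 32 < 41, loop
  ADD #9: R1 = 32 + 4 = 36  → 36 < 41, loop
  ADD #10: R1 = 36 + 4 = 40  → 40 < 41, loop
  ADD #11: R1 = 40 + 4 = 44  → 44 >= 41, exit
Total ADD instructions: 11

11


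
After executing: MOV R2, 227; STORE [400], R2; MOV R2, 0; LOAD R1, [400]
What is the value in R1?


Register and memory trace:
  MOV R2, 227  → R2 = 227
  STORE [400], R2  → mem[400] = 227
  MOV R2, 0  → R2 = 0
  LOAD R1, [400]  → R1 = mem[400] = 227
Final: R1 = 227

227


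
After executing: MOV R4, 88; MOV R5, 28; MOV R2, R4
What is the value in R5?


Register state trace:
  MOV R4, 88  → R4 = 88
  MOV R5, 28  → R5 = 28
  MOV R2, R4  → R2 = 88
Final: R5 = 28

28


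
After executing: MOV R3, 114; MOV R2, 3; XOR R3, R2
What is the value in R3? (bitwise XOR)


Register state trace:
  MOV R3, 114  → R3 = 114 (0b01110010)
  MOV R2, 3  → R2 = 3 (0b00000011)
  XOR R3, R2  → R3 = 114 XOR 3 = 113 (0b01110001)
Final: R3 = 113

113


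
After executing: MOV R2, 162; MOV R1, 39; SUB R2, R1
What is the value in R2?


Register state trace:
  MOV R2, 162  → R2 = 162
  MOV R1, 39  → R1 = 39
  SUB R2, R1  → R2 = 162 - 39 = 123
Final: R2 = 123

123


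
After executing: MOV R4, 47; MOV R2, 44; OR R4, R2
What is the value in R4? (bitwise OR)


Register state trace:
  MOV R4, 47  → R4 = 47 (0b00101111)
  MOV R2, 44  → R2 = 44 (0b00101100)
  OR R4, R2   → R4 = 47 OR 44 = 47 (0b00101111)
Final: R4 = 47

47


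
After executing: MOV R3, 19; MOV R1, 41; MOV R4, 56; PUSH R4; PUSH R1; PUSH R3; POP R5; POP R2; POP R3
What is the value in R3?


Stack trace (top is rightmost):
  MOV R3, 19  → R3 = 19
  MOV R1, 41  → R1 = 41
  MOV R4, 56  → R4 = 56
  PUSH R4  → stack: [56]
  PUSH R1  → stack: [56, 41]
  PUSH R3  → stack: [56, 41, 19]
  POP R5  → R5 = 19, stack: [56, 41]
  POP R2  → R2 = 41, stack: [56]
  POP R3  → R3 = 56, stack: []
Final: R3 = 56

56


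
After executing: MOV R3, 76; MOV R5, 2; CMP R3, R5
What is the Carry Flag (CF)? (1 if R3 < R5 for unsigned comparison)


Register state trace:
  MOV R3, 76  → R3 = 76
  MOV R5, 2  → R5 = 2
  CMP R3, R5  → unsigned 76 - 2: no borrow
  76 >= 2, so CF = 0
CF = 0

0


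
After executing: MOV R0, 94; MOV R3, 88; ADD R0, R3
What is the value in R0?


Register state trace:
  MOV R0, 94  → R0 = 94
  MOV R3, 88  → R3 = 88
  ADD R0, R3  → R0 = 94 + 88 = 182
Final: R0 = 182

182


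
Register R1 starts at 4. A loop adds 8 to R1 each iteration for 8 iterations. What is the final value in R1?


Starting value: R1 = 4
  Iter 1: R1 = 4 + 8 = 12
  Iter 2: R1 = 12 + 8 = 20
  Iter 3: R1 = 20 + 8 = 28
  Iter 4: R1 = 28 + 8 = 36
  Iter 5: R1 = 36 + 8 = 44
  Iter 6: R1 = 44 + 8 = 52
  Iter 7: R1 = 52 + 8 = 60
  Iter 8: R1 = 60 + 8 = 68
Final: R1 = 68

68


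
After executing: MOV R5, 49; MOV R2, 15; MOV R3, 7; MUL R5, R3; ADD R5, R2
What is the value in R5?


Register state trace:
  MOV R5, 49  → R5 = 49
  MOV R2, 15  → R2 = 15
  MOV R3, 7  → R3 = 7
  MUL R5, R3  → R5 = 49 * 7 = 343
  ADD R5, R2  → R5 = 343 + 15 = 358
Final: R5 = 358

358


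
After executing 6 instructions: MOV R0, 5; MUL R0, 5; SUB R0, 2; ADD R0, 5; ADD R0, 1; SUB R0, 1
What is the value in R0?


Register state trace:
  MOV R0, 5  → R0 = 5
  MUL R0, 5  → R0 = 5 * 5 = 25
  SUB R0, 2  → R0 = 25 - 2 = 23
  ADD R0, 5  → R0 = 23 + 5 = 28
  ADD R0, 1  → R0 = 28 + 1 = 29
  SUB R0, 1  → R0 = 29 - 1 = 28
Final: R0 = 28

28


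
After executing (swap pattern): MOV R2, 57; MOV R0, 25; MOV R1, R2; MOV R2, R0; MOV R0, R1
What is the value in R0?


Register state trace (swap pattern):
  MOV R2, 57  → R2 = 57
  MOV R0, 25  → R0 = 25
  MOV R1, R2  → R1 = 57  (save R2)
  MOV R2, R0  → R2 = 25  (R2 gets R0's value)
  MOV R0, R1  → R0 = 57  (R0 gets saved value)
Final: R0 = 57

57


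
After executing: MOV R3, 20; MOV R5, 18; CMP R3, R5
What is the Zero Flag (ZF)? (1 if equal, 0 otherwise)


Register state trace:
  MOV R3, 20  → R3 = 20
  MOV R5, 18  → R5 = 18
  CMP R3, R5  → computes 20 - 18 = 2
  Result is nonzero, so values are not equal
ZF = 0

0


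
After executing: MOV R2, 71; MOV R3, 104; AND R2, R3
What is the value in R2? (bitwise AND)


Register state trace:
  MOV R2, 71  → R2 = 71 (0b01000111)
  MOV R3, 104  → R3 = 104 (0b01101000)
  AND R2, R3  → R2 = 71 AND 104 = 64 (0b01000000)
Final: R2 = 64

64


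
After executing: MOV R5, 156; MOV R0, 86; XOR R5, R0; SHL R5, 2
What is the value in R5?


Register state trace:
  MOV R5, 156  → R5 = 156 (0b10011100)
  MOV R0, 86  → R0 = 86 (0b01010110)
  XOR R5, R0  → R5 = 156 XOR 86 = 202 (0b11001010)
  SHL R5, 2  → R5 = 202 << 2 = 808
Final: R5 = 808

808


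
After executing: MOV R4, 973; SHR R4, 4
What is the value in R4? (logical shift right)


Register state trace:
  MOV R4, 973  → R4 = 973
  SHR R4, 4  → R4 = 973 >> 4 = 973 // 2^4 = 60
Final: R4 = 60

60


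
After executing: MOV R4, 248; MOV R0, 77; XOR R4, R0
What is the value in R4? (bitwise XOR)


Register state trace:
  MOV R4, 248  → R4 = 248 (0b11111000)
  MOV R0, 77  → R0 = 77 (0b01001101)
  XOR R4, R0  → R4 = 248 XOR 77 = 181 (0b10110101)
Final: R4 = 181

181


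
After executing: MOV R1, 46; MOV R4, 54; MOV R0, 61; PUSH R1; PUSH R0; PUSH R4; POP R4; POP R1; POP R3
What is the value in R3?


Stack trace (top is rightmost):
  MOV R1, 46  → R1 = 46
  MOV R4, 54  → R4 = 54
  MOV R0, 61  → R0 = 61
  PUSH R1  → stack: [46]
  PUSH R0  → stack: [46, 61]
  PUSH R4  → stack: [46, 61, 54]
  POP R4  → R4 = 54, stack: [46, 61]
  POP R1  → R1 = 61, stack: [46]
  POP R3  → R3 = 46, stack: []
Final: R3 = 46

46


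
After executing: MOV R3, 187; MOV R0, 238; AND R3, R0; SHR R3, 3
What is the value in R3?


Register state trace:
  MOV R3, 187  → R3 = 187 (0b10111011)
  MOV R0, 238  → R0 = 238 (0b11101110)
  AND R3, R0  → R3 = 187 AND 238 = 170 (0b10101010)
  SHR R3, 3  → R3 = 170 >> 3 = 21
Final: R3 = 21

21


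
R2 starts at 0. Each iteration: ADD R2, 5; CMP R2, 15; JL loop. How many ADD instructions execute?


Loop trace (R2 starts at 0, target 15, step 5):
  ADD #1: R2 = 0 + 5 = 5  → 5 < 15, loop
  ADD #2: R2 = 5 + 5 = 10  → 10 < 15, loop
  ADD #3: R2 = 10 + 5 = 15  → 15 >= 15, exit
Total ADD instructions: 3

3


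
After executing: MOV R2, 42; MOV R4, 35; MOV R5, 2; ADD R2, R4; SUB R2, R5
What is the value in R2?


Register state trace:
  MOV R2, 42  → R2 = 42
  MOV R4, 35  → R4 = 35
  MOV R5, 2  → R5 = 2
  ADD R2, R4  → R2 = 42 + 35 = 77
  SUB R2, R5  → R2 = 77 - 2 = 75
Final: R2 = 75

75


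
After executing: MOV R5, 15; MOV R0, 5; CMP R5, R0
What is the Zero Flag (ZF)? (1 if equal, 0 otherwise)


Register state trace:
  MOV R5, 15  → R5 = 15
  MOV R0, 5  → R0 = 5
  CMP R5, R0  → computes 15 - 5 = 10
  Result is nonzero, so values are not equal
ZF = 0

0


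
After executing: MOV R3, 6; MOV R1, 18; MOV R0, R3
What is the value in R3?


Register state trace:
  MOV R3, 6  → R3 = 6
  MOV R1, 18  → R1 = 18
  MOV R0, R3  → R0 = 6
Final: R3 = 6

6


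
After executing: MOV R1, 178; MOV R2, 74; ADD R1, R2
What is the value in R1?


Register state trace:
  MOV R1, 178  → R1 = 178
  MOV R2, 74  → R2 = 74
  ADD R1, R2  → R1 = 178 + 74 = 252
Final: R1 = 252

252


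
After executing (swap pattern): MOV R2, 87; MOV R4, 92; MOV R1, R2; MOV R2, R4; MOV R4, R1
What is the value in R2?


Register state trace (swap pattern):
  MOV R2, 87  → R2 = 87
  MOV R4, 92  → R4 = 92
  MOV R1, R2  → R1 = 87  (save R2)
  MOV R2, R4  → R2 = 92  (R2 gets R4's value)
  MOV R4, R1  → R4 = 87  (R4 gets saved value)
Final: R2 = 92

92


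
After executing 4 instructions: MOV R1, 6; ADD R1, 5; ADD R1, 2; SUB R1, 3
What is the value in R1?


Register state trace:
  MOV R1, 6  → R1 = 6
  ADD R1, 5  → R1 = 6 + 5 = 11
  ADD R1, 2  → R1 = 11 + 2 = 13
  SUB R1, 3  → R1 = 13 - 3 = 10
Final: R1 = 10

10


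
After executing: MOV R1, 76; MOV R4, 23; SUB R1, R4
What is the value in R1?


Register state trace:
  MOV R1, 76  → R1 = 76
  MOV R4, 23  → R4 = 23
  SUB R1, R4  → R1 = 76 - 23 = 53
Final: R1 = 53

53


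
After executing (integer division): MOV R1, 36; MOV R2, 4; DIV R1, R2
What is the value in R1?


Register state trace:
  MOV R1, 36  → R1 = 36
  MOV R2, 4  → R2 = 4
  DIV R1, R2  → R1 = 36 // 4 = 9
Final: R1 = 9

9


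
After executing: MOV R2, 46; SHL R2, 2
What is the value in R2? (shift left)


Register state trace:
  MOV R2, 46  → R2 = 46
  SHL R2, 2  → R2 = 46 << 2 = 46 * 2^2 = 184
Final: R2 = 184

184


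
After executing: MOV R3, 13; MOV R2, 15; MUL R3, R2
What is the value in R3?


Register state trace:
  MOV R3, 13  → R3 = 13
  MOV R2, 15  → R2 = 15
  MUL R3, R2  → R3 = 13 * 15 = 195
Final: R3 = 195

195


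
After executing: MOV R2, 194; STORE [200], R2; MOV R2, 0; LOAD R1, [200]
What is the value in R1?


Register and memory trace:
  MOV R2, 194  → R2 = 194
  STORE [200], R2  → mem[200] = 194
  MOV R2, 0  → R2 = 0
  LOAD R1, [200]  → R1 = mem[200] = 194
Final: R1 = 194

194


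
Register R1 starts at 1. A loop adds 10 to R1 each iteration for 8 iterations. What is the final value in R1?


Starting value: R1 = 1
  Iter 1: R1 = 1 + 10 = 11
  Iter 2: R1 = 11 + 10 = 21
  Iter 3: R1 = 21 + 10 = 31
  Iter 4: R1 = 31 + 10 = 41
  Iter 5: R1 = 41 + 10 = 51
  Iter 6: R1 = 51 + 10 = 61
  Iter 7: R1 = 61 + 10 = 71
  Iter 8: R1 = 71 + 10 = 81
Final: R1 = 81

81


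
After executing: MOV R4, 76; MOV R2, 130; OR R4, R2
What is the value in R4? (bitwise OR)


Register state trace:
  MOV R4, 76  → R4 = 76 (0b01001100)
  MOV R2, 130  → R2 = 130 (0b10000010)
  OR R4, R2   → R4 = 76 OR 130 = 206 (0b11001110)
Final: R4 = 206

206


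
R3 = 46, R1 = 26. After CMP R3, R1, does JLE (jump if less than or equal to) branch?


Trace:
  R3 = 46, R1 = 26
  CMP R3, R1  → compares 46 vs 26
  JLE checks: is 46 less than or equal to 26?
  46 > 26, so condition is false
Branch taken: No

No


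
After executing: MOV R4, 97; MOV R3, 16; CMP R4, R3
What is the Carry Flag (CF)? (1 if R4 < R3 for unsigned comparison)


Register state trace:
  MOV R4, 97  → R4 = 97
  MOV R3, 16  → R3 = 16
  CMP R4, R3  → unsigned 97 - 16: no borrow
  97 >= 16, so CF = 0
CF = 0

0


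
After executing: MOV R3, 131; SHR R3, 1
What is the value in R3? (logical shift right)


Register state trace:
  MOV R3, 131  → R3 = 131
  SHR R3, 1  → R3 = 131 >> 1 = 131 // 2^1 = 65
Final: R3 = 65

65


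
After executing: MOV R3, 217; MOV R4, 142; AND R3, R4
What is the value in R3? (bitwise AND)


Register state trace:
  MOV R3, 217  → R3 = 217 (0b11011001)
  MOV R4, 142  → R4 = 142 (0b10001110)
  AND R3, R4  → R3 = 217 AND 142 = 136 (0b10001000)
Final: R3 = 136

136


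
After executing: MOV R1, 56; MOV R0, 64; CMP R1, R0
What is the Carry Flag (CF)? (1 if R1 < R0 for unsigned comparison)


Register state trace:
  MOV R1, 56  → R1 = 56
  MOV R0, 64  → R0 = 64
  CMP R1, R0  → unsigned 56 - 64: borrow occurs
  56 < 64, so CF = 1
CF = 1

1


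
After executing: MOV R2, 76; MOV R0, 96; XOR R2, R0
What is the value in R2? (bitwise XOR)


Register state trace:
  MOV R2, 76  → R2 = 76 (0b01001100)
  MOV R0, 96  → R0 = 96 (0b01100000)
  XOR R2, R0  → R2 = 76 XOR 96 = 44 (0b00101100)
Final: R2 = 44

44


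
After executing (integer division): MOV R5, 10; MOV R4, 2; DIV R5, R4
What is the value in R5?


Register state trace:
  MOV R5, 10  → R5 = 10
  MOV R4, 2  → R4 = 2
  DIV R5, R4  → R5 = 10 // 2 = 5
Final: R5 = 5

5


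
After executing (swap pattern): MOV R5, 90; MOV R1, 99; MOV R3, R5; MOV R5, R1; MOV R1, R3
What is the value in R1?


Register state trace (swap pattern):
  MOV R5, 90  → R5 = 90
  MOV R1, 99  → R1 = 99
  MOV R3, R5  → R3 = 90  (save R5)
  MOV R5, R1  → R5 = 99  (R5 gets R1's value)
  MOV R1, R3  → R1 = 90  (R1 gets saved value)
Final: R1 = 90

90


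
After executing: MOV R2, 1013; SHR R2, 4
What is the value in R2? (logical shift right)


Register state trace:
  MOV R2, 1013  → R2 = 1013
  SHR R2, 4  → R2 = 1013 >> 4 = 1013 // 2^4 = 63
Final: R2 = 63

63


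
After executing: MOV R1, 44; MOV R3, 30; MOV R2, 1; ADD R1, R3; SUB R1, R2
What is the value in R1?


Register state trace:
  MOV R1, 44  → R1 = 44
  MOV R3, 30  → R3 = 30
  MOV R2, 1  → R2 = 1
  ADD R1, R3  → R1 = 44 + 30 = 74
  SUB R1, R2  → R1 = 74 - 1 = 73
Final: R1 = 73

73


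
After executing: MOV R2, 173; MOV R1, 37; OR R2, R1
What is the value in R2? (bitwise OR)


Register state trace:
  MOV R2, 173  → R2 = 173 (0b10101101)
  MOV R1, 37  → R1 = 37 (0b00100101)
  OR R2, R1   → R2 = 173 OR 37 = 173 (0b10101101)
Final: R2 = 173

173


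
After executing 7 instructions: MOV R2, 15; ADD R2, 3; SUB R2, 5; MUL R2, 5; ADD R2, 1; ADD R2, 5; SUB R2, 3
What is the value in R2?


Register state trace:
  MOV R2, 15  → R2 = 15
  ADD R2, 3  → R2 = 15 + 3 = 18
  SUB R2, 5  → R2 = 18 - 5 = 13
  MUL R2, 5  → R2 = 13 * 5 = 65
  ADD R2, 1  → R2 = 65 + 1 = 66
  ADD R2, 5  → R2 = 66 + 5 = 71
  SUB R2, 3  → R2 = 71 - 3 = 68
Final: R2 = 68

68


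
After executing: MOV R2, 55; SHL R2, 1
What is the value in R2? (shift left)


Register state trace:
  MOV R2, 55  → R2 = 55
  SHL R2, 1  → R2 = 55 << 1 = 55 * 2^1 = 110
Final: R2 = 110

110


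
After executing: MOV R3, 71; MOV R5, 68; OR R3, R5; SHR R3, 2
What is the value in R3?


Register state trace:
  MOV R3, 71  → R3 = 71 (0b01000111)
  MOV R5, 68  → R5 = 68 (0b01000100)
  OR R3, R5  → R3 = 71 OR 68 = 71 (0b01000111)
  SHR R3, 2  → R3 = 71 >> 2 = 17
Final: R3 = 17

17


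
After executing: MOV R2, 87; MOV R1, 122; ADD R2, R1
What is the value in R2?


Register state trace:
  MOV R2, 87  → R2 = 87
  MOV R1, 122  → R1 = 122
  ADD R2, R1  → R2 = 87 + 122 = 209
Final: R2 = 209

209


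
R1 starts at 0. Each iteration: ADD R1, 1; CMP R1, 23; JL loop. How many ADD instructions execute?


Loop trace (R1 starts at 0, target 23, step 1):
  ADD #1: R1 = 0 + 1 = 1  → 1 < 23, loop
  ADD #2: R1 = 1 + 1 = 2  → 2 < 23, loop
  ADD #3: R1 = 2 + 1 = 3  → 3 < 23, loop
  ADD #4: R1 = 3 + 1 = 4  → 4 < 23, loop
  ADD #5: R1 = 4 + 1 = 5  → 5 < 23, loop
  ADD #6: R1 = 5 + 1 = 6  → 6 < 23, loop
  ADD #7: R1 = 6 + 1 = 7  → 7 < 23, loop
  ADD #8: R1 = 7 + 1 = 8  → 8 < 23, loop
  ADD #9: R1 = 8 + 1 = 9  → 9 < 23, loop
  ADD #10: R1 = 9 + 1 = 10  → 10 < 23, loop
  ADD #11: R1 = 10 + 1 = 11  → 11 < 23, loop
  ADD #12: R1 = 11 + 1 = 12  → 12 < 23, loop
  ADD #13: R1 = 12 + 1 = 13  → 13 < 23, loop
  ADD #14: R1 = 13 + 1 = 14  → 14 < 23, loop
  ADD #15: R1 = 14 + 1 = 15  → 15 < 23, loop
  ADD #16: R1 = 15 + 1 = 16  → 16 < 23, loop
  ADD #17: R1 = 16 + 1 = 17  → 17 < 23, loop
  ADD #18: R1 = 17 + 1 = 18  → 18 < 23, loop
  ADD #19: R1 = 18 + 1 = 19  → 19 < 23, loop
  ADD #20: R1 = 19 + 1 = 20  → 20 < 23, loop
  ADD #21: R1 = 20 + 1 = 21  → 21 < 23, loop
  ADD #22: R1 = 21 + 1 = 22  → 22 < 23, loop
  ADD #23: R1 = 22 + 1 = 23  → 23 >= 23, exit
Total ADD instructions: 23

23


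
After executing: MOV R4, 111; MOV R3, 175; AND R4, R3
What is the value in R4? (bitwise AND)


Register state trace:
  MOV R4, 111  → R4 = 111 (0b01101111)
  MOV R3, 175  → R3 = 175 (0b10101111)
  AND R4, R3  → R4 = 111 AND 175 = 47 (0b00101111)
Final: R4 = 47

47


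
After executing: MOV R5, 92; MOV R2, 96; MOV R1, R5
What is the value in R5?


Register state trace:
  MOV R5, 92  → R5 = 92
  MOV R2, 96  → R2 = 96
  MOV R1, R5  → R1 = 92
Final: R5 = 92

92


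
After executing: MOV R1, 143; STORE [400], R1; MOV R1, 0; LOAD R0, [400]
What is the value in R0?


Register and memory trace:
  MOV R1, 143  → R1 = 143
  STORE [400], R1  → mem[400] = 143
  MOV R1, 0  → R1 = 0
  LOAD R0, [400]  → R0 = mem[400] = 143
Final: R0 = 143

143


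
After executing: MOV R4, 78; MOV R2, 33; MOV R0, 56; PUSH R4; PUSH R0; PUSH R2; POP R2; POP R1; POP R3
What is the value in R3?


Stack trace (top is rightmost):
  MOV R4, 78  → R4 = 78
  MOV R2, 33  → R2 = 33
  MOV R0, 56  → R0 = 56
  PUSH R4  → stack: [78]
  PUSH R0  → stack: [78, 56]
  PUSH R2  → stack: [78, 56, 33]
  POP R2  → R2 = 33, stack: [78, 56]
  POP R1  → R1 = 56, stack: [78]
  POP R3  → R3 = 78, stack: []
Final: R3 = 78

78


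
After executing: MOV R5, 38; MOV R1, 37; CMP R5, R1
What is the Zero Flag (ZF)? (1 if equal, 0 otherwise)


Register state trace:
  MOV R5, 38  → R5 = 38
  MOV R1, 37  → R1 = 37
  CMP R5, R1  → computes 38 - 37 = 1
  Result is nonzero, so values are not equal
ZF = 0

0


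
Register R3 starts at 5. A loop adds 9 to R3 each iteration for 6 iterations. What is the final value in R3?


Starting value: R3 = 5
  Iter 1: R3 = 5 + 9 = 14
  Iter 2: R3 = 14 + 9 = 23
  Iter 3: R3 = 23 + 9 = 32
  Iter 4: R3 = 32 + 9 = 41
  Iter 5: R3 = 41 + 9 = 50
  Iter 6: R3 = 50 + 9 = 59
Final: R3 = 59

59


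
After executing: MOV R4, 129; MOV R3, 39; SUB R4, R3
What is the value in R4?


Register state trace:
  MOV R4, 129  → R4 = 129
  MOV R3, 39  → R3 = 39
  SUB R4, R3  → R4 = 129 - 39 = 90
Final: R4 = 90

90


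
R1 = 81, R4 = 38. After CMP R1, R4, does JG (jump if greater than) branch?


Trace:
  R1 = 81, R4 = 38
  CMP R1, R4  → compares 81 vs 38
  JG checks: is 81 greater than 38?
  81 > 38, so condition is true
Branch taken: Yes

Yes


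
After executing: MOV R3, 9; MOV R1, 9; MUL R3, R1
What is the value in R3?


Register state trace:
  MOV R3, 9  → R3 = 9
  MOV R1, 9  → R1 = 9
  MUL R3, R1  → R3 = 9 * 9 = 81
Final: R3 = 81

81


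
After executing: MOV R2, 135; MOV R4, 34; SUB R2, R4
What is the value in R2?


Register state trace:
  MOV R2, 135  → R2 = 135
  MOV R4, 34  → R4 = 34
  SUB R2, R4  → R2 = 135 - 34 = 101
Final: R2 = 101

101


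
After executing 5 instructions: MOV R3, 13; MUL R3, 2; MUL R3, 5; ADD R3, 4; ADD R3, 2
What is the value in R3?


Register state trace:
  MOV R3, 13  → R3 = 13
  MUL R3, 2  → R3 = 13 * 2 = 26
  MUL R3, 5  → R3 = 26 * 5 = 130
  ADD R3, 4  → R3 = 130 + 4 = 134
  ADD R3, 2  → R3 = 134 + 2 = 136
Final: R3 = 136

136


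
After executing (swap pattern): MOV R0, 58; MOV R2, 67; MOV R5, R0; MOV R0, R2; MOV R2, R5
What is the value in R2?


Register state trace (swap pattern):
  MOV R0, 58  → R0 = 58
  MOV R2, 67  → R2 = 67
  MOV R5, R0  → R5 = 58  (save R0)
  MOV R0, R2  → R0 = 67  (R0 gets R2's value)
  MOV R2, R5  → R2 = 58  (R2 gets saved value)
Final: R2 = 58

58


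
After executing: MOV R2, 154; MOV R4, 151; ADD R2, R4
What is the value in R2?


Register state trace:
  MOV R2, 154  → R2 = 154
  MOV R4, 151  → R4 = 151
  ADD R2, R4  → R2 = 154 + 151 = 305
Final: R2 = 305

305


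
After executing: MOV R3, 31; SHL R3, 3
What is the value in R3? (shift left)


Register state trace:
  MOV R3, 31  → R3 = 31
  SHL R3, 3  → R3 = 31 << 3 = 31 * 2^3 = 248
Final: R3 = 248

248


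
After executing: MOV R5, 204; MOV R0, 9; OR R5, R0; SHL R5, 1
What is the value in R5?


Register state trace:
  MOV R5, 204  → R5 = 204 (0b11001100)
  MOV R0, 9  → R0 = 9 (0b00001001)
  OR R5, R0  → R5 = 204 OR 9 = 205 (0b11001101)
  SHL R5, 1  → R5 = 205 << 1 = 410
Final: R5 = 410

410


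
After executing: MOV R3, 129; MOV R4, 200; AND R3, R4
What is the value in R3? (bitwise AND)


Register state trace:
  MOV R3, 129  → R3 = 129 (0b10000001)
  MOV R4, 200  → R4 = 200 (0b11001000)
  AND R3, R4  → R3 = 129 AND 200 = 128 (0b10000000)
Final: R3 = 128

128


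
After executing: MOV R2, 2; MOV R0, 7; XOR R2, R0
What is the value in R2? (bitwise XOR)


Register state trace:
  MOV R2, 2  → R2 = 2 (0b00000010)
  MOV R0, 7  → R0 = 7 (0b00000111)
  XOR R2, R0  → R2 = 2 XOR 7 = 5 (0b00000101)
Final: R2 = 5

5


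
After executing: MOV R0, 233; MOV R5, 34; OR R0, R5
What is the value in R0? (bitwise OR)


Register state trace:
  MOV R0, 233  → R0 = 233 (0b11101001)
  MOV R5, 34  → R5 = 34 (0b00100010)
  OR R0, R5   → R0 = 233 OR 34 = 235 (0b11101011)
Final: R0 = 235

235


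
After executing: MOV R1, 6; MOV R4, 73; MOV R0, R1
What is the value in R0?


Register state trace:
  MOV R1, 6  → R1 = 6
  MOV R4, 73  → R4 = 73
  MOV R0, R1  → R0 = 6
Final: R0 = 6

6


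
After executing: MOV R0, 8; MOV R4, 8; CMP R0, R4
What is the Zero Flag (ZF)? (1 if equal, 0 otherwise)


Register state trace:
  MOV R0, 8  → R0 = 8
  MOV R4, 8  → R4 = 8
  CMP R0, R4  → computes 8 - 8 = 0
  Result is zero, so values are equal
ZF = 1

1


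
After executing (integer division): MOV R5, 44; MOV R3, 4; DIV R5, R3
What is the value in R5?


Register state trace:
  MOV R5, 44  → R5 = 44
  MOV R3, 4  → R3 = 4
  DIV R5, R3  → R5 = 44 // 4 = 11
Final: R5 = 11

11


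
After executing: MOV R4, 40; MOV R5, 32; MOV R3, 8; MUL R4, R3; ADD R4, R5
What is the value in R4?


Register state trace:
  MOV R4, 40  → R4 = 40
  MOV R5, 32  → R5 = 32
  MOV R3, 8  → R3 = 8
  MUL R4, R3  → R4 = 40 * 8 = 320
  ADD R4, R5  → R4 = 320 + 32 = 352
Final: R4 = 352

352


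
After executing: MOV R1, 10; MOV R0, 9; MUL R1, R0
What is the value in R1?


Register state trace:
  MOV R1, 10  → R1 = 10
  MOV R0, 9  → R0 = 9
  MUL R1, R0  → R1 = 10 * 9 = 90
Final: R1 = 90

90


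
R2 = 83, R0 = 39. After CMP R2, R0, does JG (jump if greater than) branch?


Trace:
  R2 = 83, R0 = 39
  CMP R2, R0  → compares 83 vs 39
  JG checks: is 83 greater than 39?
  83 > 39, so condition is true
Branch taken: Yes

Yes


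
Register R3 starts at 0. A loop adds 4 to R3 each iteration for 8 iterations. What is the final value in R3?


Starting value: R3 = 0
  Iter 1: R3 = 0 + 4 = 4
  Iter 2: R3 = 4 + 4 = 8
  Iter 3: R3 = 8 + 4 = 12
  Iter 4: R3 = 12 + 4 = 16
  Iter 5: R3 = 16 + 4 = 20
  Iter 6: R3 = 20 + 4 = 24
  Iter 7: R3 = 24 + 4 = 28
  Iter 8: R3 = 28 + 4 = 32
Final: R3 = 32

32


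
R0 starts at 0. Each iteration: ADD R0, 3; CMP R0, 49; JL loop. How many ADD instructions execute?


Loop trace (R0 starts at 0, target 49, step 3):
  ADD #1: R0 = 0 + 3 = 3  → 3 < 49, loop
  ADD #2: R0 = 3 + 3 = 6  → 6 < 49, loop
  ADD #3: R0 = 6 + 3 = 9  → 9 < 49, loop
  ADD #4: R0 = 9 + 3 = 12  → 12 < 49, loop
  ADD #5: R0 = 12 + 3 = 15  → 15 < 49, loop
  ADD #6: R0 = 15 + 3 = 18  → 18 < 49, loop
  ADD #7: R0 = 18 + 3 = 21  → 21 < 49, loop
  ADD #8: R0 = 21 + 3 = 24  → 24 < 49, loop
  ADD #9: R0 = 24 + 3 = 27  → 27 < 49, loop
  ADD #10: R0 = 27 + 3 = 30  → 30 < 49, loop
  ADD #11: R0 = 30 + 3 = 33  → 33 < 49, loop
  ADD #12: R0 = 33 + 3 = 36  → 36 < 49, loop
  ADD #13: R0 = 36 + 3 = 39  → 39 < 49, loop
  ADD #14: R0 = 39 + 3 = 42  → 42 < 49, loop
  ADD #15: R0 = 42 + 3 = 45  → 45 < 49, loop
  ADD #16: R0 = 45 + 3 = 48  → 48 < 49, loop
  ADD #17: R0 = 48 + 3 = 51  → 51 >= 49, exit
Total ADD instructions: 17

17


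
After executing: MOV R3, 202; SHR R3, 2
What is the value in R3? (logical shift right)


Register state trace:
  MOV R3, 202  → R3 = 202
  SHR R3, 2  → R3 = 202 >> 2 = 202 // 2^2 = 50
Final: R3 = 50

50


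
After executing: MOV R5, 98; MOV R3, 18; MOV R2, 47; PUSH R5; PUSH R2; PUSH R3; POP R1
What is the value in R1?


Stack trace (top is rightmost):
  MOV R5, 98  → R5 = 98
  MOV R3, 18  → R3 = 18
  MOV R2, 47  → R2 = 47
  PUSH R5  → stack: [98]
  PUSH R2  → stack: [98, 47]
  PUSH R3  → stack: [98, 47, 18]
  POP R1  → R1 = 18, stack: [98, 47]
Final: R1 = 18

18


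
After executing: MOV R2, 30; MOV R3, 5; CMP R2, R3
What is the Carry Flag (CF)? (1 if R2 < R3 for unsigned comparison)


Register state trace:
  MOV R2, 30  → R2 = 30
  MOV R3, 5  → R3 = 5
  CMP R2, R3  → unsigned 30 - 5: no borrow
  30 >= 5, so CF = 0
CF = 0

0


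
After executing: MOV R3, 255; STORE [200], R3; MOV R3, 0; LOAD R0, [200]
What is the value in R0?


Register and memory trace:
  MOV R3, 255  → R3 = 255
  STORE [200], R3  → mem[200] = 255
  MOV R3, 0  → R3 = 0
  LOAD R0, [200]  → R0 = mem[200] = 255
Final: R0 = 255

255


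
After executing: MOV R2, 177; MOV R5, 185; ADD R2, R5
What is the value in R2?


Register state trace:
  MOV R2, 177  → R2 = 177
  MOV R5, 185  → R5 = 185
  ADD R2, R5  → R2 = 177 + 185 = 362
Final: R2 = 362

362


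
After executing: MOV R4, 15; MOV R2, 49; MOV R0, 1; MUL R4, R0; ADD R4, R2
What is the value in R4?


Register state trace:
  MOV R4, 15  → R4 = 15
  MOV R2, 49  → R2 = 49
  MOV R0, 1  → R0 = 1
  MUL R4, R0  → R4 = 15 * 1 = 15
  ADD R4, R2  → R4 = 15 + 49 = 64
Final: R4 = 64

64


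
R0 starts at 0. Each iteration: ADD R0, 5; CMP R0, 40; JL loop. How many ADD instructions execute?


Loop trace (R0 starts at 0, target 40, step 5):
  ADD #1: R0 = 0 + 5 = 5  → 5 < 40, loop
  ADD #2: R0 = 5 + 5 = 10  → 10 < 40, loop
  ADD #3: R0 = 10 + 5 = 15  → 15 < 40, loop
  ADD #4: R0 = 15 + 5 = 20  → 20 < 40, loop
  ADD #5: R0 = 20 + 5 = 25  → 25 < 40, loop
  ADD #6: R0 = 25 + 5 = 30  → 30 < 40, loop
  ADD #7: R0 = 30 + 5 = 35  → 35 < 40, loop
  ADD #8: R0 = 35 + 5 = 40  → 40 >= 40, exit
Total ADD instructions: 8

8


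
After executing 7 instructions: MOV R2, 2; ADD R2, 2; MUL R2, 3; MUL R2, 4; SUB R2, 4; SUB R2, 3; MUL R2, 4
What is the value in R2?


Register state trace:
  MOV R2, 2  → R2 = 2
  ADD R2, 2  → R2 = 2 + 2 = 4
  MUL R2, 3  → R2 = 4 * 3 = 12
  MUL R2, 4  → R2 = 12 * 4 = 48
  SUB R2, 4  → R2 = 48 - 4 = 44
  SUB R2, 3  → R2 = 44 - 3 = 41
  MUL R2, 4  → R2 = 41 * 4 = 164
Final: R2 = 164

164


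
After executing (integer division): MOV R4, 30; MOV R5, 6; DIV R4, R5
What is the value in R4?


Register state trace:
  MOV R4, 30  → R4 = 30
  MOV R5, 6  → R5 = 6
  DIV R4, R5  → R4 = 30 // 6 = 5
Final: R4 = 5

5
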